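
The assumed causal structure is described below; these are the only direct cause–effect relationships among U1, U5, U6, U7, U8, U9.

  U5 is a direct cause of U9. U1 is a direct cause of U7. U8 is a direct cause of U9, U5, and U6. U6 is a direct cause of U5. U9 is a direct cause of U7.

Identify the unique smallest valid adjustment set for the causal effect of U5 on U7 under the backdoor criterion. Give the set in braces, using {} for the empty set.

Variables eligible for adjustment (non-descendants of U5, excluding U5 and U7): {U1, U6, U8}.
Backdoor paths from U5 to U7:
  P1: U5 <- U8 -> U9 -> U7
  P2: U5 <- U6 <- U8 -> U9 -> U7
The empty set is not sufficient: P1 (U5 <- U8 -> U9 -> U7) has no collider blocking it and no conditioned non-collider, so it is open.
Try {U8}:
  P1: blocked at fork node U8 ∈ conditioning set.
  P2: blocked at fork node U8 ∈ conditioning set.
{U8} contains no descendant of U5 and blocks every backdoor path.
No other singleton works — e.g. {U6} leaves P1 open — so {U8} is the unique smallest valid adjustment set.

{U8}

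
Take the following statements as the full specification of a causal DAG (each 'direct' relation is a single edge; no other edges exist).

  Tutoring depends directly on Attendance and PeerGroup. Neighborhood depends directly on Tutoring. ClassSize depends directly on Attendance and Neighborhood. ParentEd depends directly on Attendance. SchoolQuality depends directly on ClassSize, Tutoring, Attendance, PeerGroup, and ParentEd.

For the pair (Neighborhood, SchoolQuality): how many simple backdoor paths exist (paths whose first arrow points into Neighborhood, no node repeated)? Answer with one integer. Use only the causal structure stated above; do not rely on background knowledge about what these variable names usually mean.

5

A backdoor path from Neighborhood to SchoolQuality is any simple undirected path whose first edge points into Neighborhood (i.e. leaves Neighborhood via a parent).
Parents of Neighborhood: {Tutoring}.
Enumerating:
  P1: Neighborhood <- Tutoring <- Attendance -> ParentEd -> SchoolQuality
  P2: Neighborhood <- Tutoring <- Attendance -> ClassSize -> SchoolQuality
  P3: Neighborhood <- Tutoring <- Attendance -> SchoolQuality
  P4: Neighborhood <- Tutoring <- PeerGroup -> SchoolQuality
  P5: Neighborhood <- Tutoring -> SchoolQuality
That exhausts the simple backdoor paths. Count: 5.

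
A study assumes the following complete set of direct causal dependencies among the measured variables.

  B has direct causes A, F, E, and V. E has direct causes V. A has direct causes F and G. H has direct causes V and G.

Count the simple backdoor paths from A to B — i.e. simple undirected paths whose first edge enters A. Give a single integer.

3

A backdoor path from A to B is any simple undirected path whose first edge points into A (i.e. leaves A via a parent).
Parents of A: {F, G}.
Enumerating:
  P1: A <- F -> B
  P2: A <- G -> H <- V -> E -> B
  P3: A <- G -> H <- V -> B
That exhausts the simple backdoor paths. Count: 3.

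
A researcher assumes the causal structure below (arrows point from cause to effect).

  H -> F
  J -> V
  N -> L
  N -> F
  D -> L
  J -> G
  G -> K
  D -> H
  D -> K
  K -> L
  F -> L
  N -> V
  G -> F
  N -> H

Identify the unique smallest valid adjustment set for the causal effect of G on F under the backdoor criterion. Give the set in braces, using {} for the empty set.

Variables eligible for adjustment (non-descendants of G, excluding G and F): {D, H, J, N, V}.
Backdoor paths from G to F:
  P1: G <- J -> V <- N -> H <- D -> K -> L <- F
  P2: G <- J -> V <- N -> H <- D -> L <- F
  P3: G <- J -> V <- N -> H -> F
  P4: G <- J -> V <- N -> F
  P5: G <- J -> V <- N -> L <- D -> H -> F
  P6: G <- J -> V <- N -> L <- K <- D -> H -> F
  P7: G <- J -> V <- N -> L <- F
Each backdoor path contains an unconditioned collider, so every path is already blocked with the empty conditioning set:
  P1: blocked at collider V (neither it nor any descendant is in the conditioning set).
  P2: blocked at collider V (neither it nor any descendant is in the conditioning set).
  P3: blocked at collider V (neither it nor any descendant is in the conditioning set).
  P4: blocked at collider V (neither it nor any descendant is in the conditioning set).
  P5: blocked at collider V (neither it nor any descendant is in the conditioning set).
  P6: blocked at collider V (neither it nor any descendant is in the conditioning set).
  P7: blocked at collider V (neither it nor any descendant is in the conditioning set).
The empty set is therefore the unique smallest valid set.

{}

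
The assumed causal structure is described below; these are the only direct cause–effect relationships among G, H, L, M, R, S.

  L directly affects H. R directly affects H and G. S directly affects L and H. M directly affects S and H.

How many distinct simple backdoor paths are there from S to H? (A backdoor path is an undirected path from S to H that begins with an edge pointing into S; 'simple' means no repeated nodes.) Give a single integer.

A backdoor path from S to H is any simple undirected path whose first edge points into S (i.e. leaves S via a parent).
Parents of S: {M}.
Enumerating:
  P1: S <- M -> H
That exhausts the simple backdoor paths. Count: 1.

1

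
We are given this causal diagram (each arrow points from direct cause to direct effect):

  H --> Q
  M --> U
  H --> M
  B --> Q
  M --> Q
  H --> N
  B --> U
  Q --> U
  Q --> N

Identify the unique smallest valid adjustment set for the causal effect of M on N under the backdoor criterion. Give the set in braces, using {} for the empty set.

Variables eligible for adjustment (non-descendants of M, excluding M and N): {B, H}.
Backdoor paths from M to N:
  P1: M <- H -> Q -> N
  P2: M <- H -> N
The empty set is not sufficient: P1 (M <- H -> Q -> N) has no collider blocking it and no conditioned non-collider, so it is open.
Try {H}:
  P1: blocked at fork node H ∈ conditioning set.
  P2: blocked at fork node H ∈ conditioning set.
{H} contains no descendant of M and blocks every backdoor path.
No other singleton works — e.g. {B} leaves P1 open — so {H} is the unique smallest valid adjustment set.

{H}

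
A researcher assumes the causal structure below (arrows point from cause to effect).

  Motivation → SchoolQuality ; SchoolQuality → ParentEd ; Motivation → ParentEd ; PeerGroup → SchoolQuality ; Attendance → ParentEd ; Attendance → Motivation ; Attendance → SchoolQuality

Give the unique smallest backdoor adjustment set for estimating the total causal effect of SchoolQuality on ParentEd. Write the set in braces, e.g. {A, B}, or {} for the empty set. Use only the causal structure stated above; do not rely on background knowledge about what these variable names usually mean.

{Attendance, Motivation}

Variables eligible for adjustment (non-descendants of SchoolQuality, excluding SchoolQuality and ParentEd): {Attendance, Motivation, PeerGroup}.
Backdoor paths from SchoolQuality to ParentEd:
  P1: SchoolQuality <- Attendance -> Motivation -> ParentEd
  P2: SchoolQuality <- Attendance -> ParentEd
  P3: SchoolQuality <- Motivation <- Attendance -> ParentEd
  P4: SchoolQuality <- Motivation -> ParentEd
The empty set is not sufficient: P1 (SchoolQuality <- Attendance -> Motivation -> ParentEd) has no collider blocking it and no conditioned non-collider, so it is open.
Try {Attendance, Motivation}:
  P1: blocked at fork node Attendance ∈ conditioning set.
  P2: blocked at fork node Attendance ∈ conditioning set.
  P3: blocked at chain node Motivation ∈ conditioning set.
  P4: blocked at fork node Motivation ∈ conditioning set.
{Attendance, Motivation} contains no descendant of SchoolQuality and blocks every backdoor path.
Every element of {Attendance, Motivation} is needed (dropping Attendance leaves P2 open; dropping Motivation leaves P4 open), so no proper subset is valid.
Among all size-2 subsets of the eligible variables, only {Attendance, Motivation} blocks every backdoor path, so it is the unique smallest valid adjustment set.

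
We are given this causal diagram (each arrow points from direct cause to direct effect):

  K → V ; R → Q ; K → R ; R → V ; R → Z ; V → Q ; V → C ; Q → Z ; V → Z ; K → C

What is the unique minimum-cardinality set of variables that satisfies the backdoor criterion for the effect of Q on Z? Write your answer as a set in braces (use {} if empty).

Variables eligible for adjustment (non-descendants of Q, excluding Q and Z): {C, K, R, V}.
Backdoor paths from Q to Z:
  P1: Q <- R <- K -> V -> Z
  P2: Q <- R <- K -> C <- V -> Z
  P3: Q <- R -> V -> Z
  P4: Q <- R -> Z
  P5: Q <- V <- K -> R -> Z
  P6: Q <- V <- R -> Z
  P7: Q <- V -> C <- K -> R -> Z
  P8: Q <- V -> Z
The empty set is not sufficient: P1 (Q <- R <- K -> V -> Z) has no collider blocking it and no conditioned non-collider, so it is open.
Try {R, V}:
  P1: blocked at chain node R ∈ conditioning set.
  P2: blocked at chain node R ∈ conditioning set.
  P3: blocked at fork node R ∈ conditioning set.
  P4: blocked at fork node R ∈ conditioning set.
  P5: blocked at chain node V ∈ conditioning set.
  P6: blocked at chain node V ∈ conditioning set.
  P7: blocked at fork node V ∈ conditioning set.
  P8: blocked at fork node V ∈ conditioning set.
{R, V} contains no descendant of Q and blocks every backdoor path.
Every element of {R, V} is needed (dropping R leaves P4 open; dropping V leaves P8 open), so no proper subset is valid.
Among all size-2 subsets of the eligible variables, only {R, V} blocks every backdoor path, so it is the unique smallest valid adjustment set.

{R, V}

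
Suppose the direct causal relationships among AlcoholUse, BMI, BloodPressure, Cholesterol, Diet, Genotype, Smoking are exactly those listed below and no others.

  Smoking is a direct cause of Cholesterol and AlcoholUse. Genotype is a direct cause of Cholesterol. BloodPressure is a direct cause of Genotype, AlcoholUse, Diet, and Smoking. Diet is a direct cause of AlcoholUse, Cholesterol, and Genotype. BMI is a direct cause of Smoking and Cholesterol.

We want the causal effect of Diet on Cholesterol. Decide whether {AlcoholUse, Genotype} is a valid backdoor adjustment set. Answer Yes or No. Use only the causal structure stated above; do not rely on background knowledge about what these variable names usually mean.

Backdoor paths from Diet to Cholesterol (paths whose first edge points into Diet):
  P1: Diet <- BloodPressure -> Genotype -> Cholesterol
  P2: Diet <- BloodPressure -> Smoking <- BMI -> Cholesterol
  P3: Diet <- BloodPressure -> Smoking -> Cholesterol
  P4: Diet <- BloodPressure -> AlcoholUse <- Smoking <- BMI -> Cholesterol
  P5: Diet <- BloodPressure -> AlcoholUse <- Smoking -> Cholesterol
Condition 1 (no descendant of Diet in the set): FAILS — AlcoholUse and Genotype are descendants of Diet.
Condition 2 (every backdoor path blocked by {AlcoholUse, Genotype}):
  P1: blocked at chain node Genotype ∈ conditioning set.
  P2: open — collider(s) Smoking are conditioned on (or have a conditioned descendant) and no non-collider on the path is in the set.
  P3: open — no interior node is in the conditioning set.
  P4: open — collider(s) AlcoholUse are conditioned on (or have a conditioned descendant) and no non-collider on the path is in the set.
  P5: open — collider(s) AlcoholUse are conditioned on (or have a conditioned descendant) and no non-collider on the path is in the set.
{AlcoholUse, Genotype} does not satisfy the backdoor criterion.

No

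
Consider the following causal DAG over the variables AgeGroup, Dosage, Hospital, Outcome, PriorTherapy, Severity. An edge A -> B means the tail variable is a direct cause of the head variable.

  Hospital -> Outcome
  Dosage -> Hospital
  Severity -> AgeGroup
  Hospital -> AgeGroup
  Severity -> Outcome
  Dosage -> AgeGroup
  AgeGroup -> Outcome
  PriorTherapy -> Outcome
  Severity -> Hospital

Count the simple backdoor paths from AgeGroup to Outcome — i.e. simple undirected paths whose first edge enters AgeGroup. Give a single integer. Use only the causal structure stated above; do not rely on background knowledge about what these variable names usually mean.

6

A backdoor path from AgeGroup to Outcome is any simple undirected path whose first edge points into AgeGroup (i.e. leaves AgeGroup via a parent).
Parents of AgeGroup: {Dosage, Hospital, Severity}.
Enumerating:
  P1: AgeGroup <- Severity -> Hospital -> Outcome
  P2: AgeGroup <- Severity -> Outcome
  P3: AgeGroup <- Dosage -> Hospital <- Severity -> Outcome
  P4: AgeGroup <- Dosage -> Hospital -> Outcome
  P5: AgeGroup <- Hospital <- Severity -> Outcome
  P6: AgeGroup <- Hospital -> Outcome
That exhausts the simple backdoor paths. Count: 6.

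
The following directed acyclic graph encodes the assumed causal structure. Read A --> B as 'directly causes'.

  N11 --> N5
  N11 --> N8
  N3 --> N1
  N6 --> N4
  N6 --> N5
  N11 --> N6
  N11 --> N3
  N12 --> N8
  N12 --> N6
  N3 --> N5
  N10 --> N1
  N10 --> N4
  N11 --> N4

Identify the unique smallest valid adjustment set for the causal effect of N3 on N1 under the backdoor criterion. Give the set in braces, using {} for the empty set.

Variables eligible for adjustment (non-descendants of N3, excluding N3 and N1): {N10, N11, N12, N4, N6, N8}.
Backdoor paths from N3 to N1:
  P1: N3 <- N11 -> N6 -> N4 <- N10 -> N1
  P2: N3 <- N11 -> N8 <- N12 -> N6 -> N4 <- N10 -> N1
  P3: N3 <- N11 -> N4 <- N10 -> N1
  P4: N3 <- N11 -> N5 <- N6 -> N4 <- N10 -> N1
Each backdoor path contains an unconditioned collider, so every path is already blocked with the empty conditioning set:
  P1: blocked at collider N4 (neither it nor any descendant is in the conditioning set).
  P2: blocked at collider N8 (neither it nor any descendant is in the conditioning set).
  P3: blocked at collider N4 (neither it nor any descendant is in the conditioning set).
  P4: blocked at collider N5 (neither it nor any descendant is in the conditioning set).
The empty set is therefore the unique smallest valid set.

{}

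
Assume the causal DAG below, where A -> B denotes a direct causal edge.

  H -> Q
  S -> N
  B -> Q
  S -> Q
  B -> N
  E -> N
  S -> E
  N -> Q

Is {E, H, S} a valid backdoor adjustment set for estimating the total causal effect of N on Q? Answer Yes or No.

No

Backdoor paths from N to Q (paths whose first edge points into N):
  P1: N <- B -> Q
  P2: N <- S -> Q
  P3: N <- E <- S -> Q
Condition 1 (no descendant of N in the set): holds — descendants of N are {Q}; none are in {E, H, S}.
Condition 2 (every backdoor path blocked by {E, H, S}):
  P1: open — no interior node is in the conditioning set.
  P2: blocked at fork node S ∈ conditioning set.
  P3: blocked at chain node E ∈ conditioning set.
{E, H, S} does not satisfy the backdoor criterion.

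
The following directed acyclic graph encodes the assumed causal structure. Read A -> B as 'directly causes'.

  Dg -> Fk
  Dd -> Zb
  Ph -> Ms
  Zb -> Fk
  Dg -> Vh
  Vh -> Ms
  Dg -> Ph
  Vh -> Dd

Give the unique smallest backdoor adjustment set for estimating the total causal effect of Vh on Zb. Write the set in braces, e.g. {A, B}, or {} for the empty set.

Variables eligible for adjustment (non-descendants of Vh, excluding Vh and Zb): {Dg, Ph}.
Backdoor paths from Vh to Zb:
  P1: Vh <- Dg -> Fk <- Zb
Each backdoor path contains an unconditioned collider, so every path is already blocked with the empty conditioning set:
  P1: blocked at collider Fk (neither it nor any descendant is in the conditioning set).
The empty set is therefore the unique smallest valid set.

{}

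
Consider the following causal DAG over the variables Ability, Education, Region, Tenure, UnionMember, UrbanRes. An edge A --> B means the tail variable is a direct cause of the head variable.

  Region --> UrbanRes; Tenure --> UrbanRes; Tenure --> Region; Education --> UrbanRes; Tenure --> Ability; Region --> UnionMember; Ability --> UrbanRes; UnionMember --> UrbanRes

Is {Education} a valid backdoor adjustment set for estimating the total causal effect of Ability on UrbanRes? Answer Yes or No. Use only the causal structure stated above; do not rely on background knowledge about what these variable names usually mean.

Backdoor paths from Ability to UrbanRes (paths whose first edge points into Ability):
  P1: Ability <- Tenure -> Region -> UnionMember -> UrbanRes
  P2: Ability <- Tenure -> Region -> UrbanRes
  P3: Ability <- Tenure -> UrbanRes
Condition 1 (no descendant of Ability in the set): holds — descendants of Ability are {UrbanRes}; none are in {Education}.
Condition 2 (every backdoor path blocked by {Education}):
  P1: open — no interior node is in the conditioning set.
  P2: open — no interior node is in the conditioning set.
  P3: open — no interior node is in the conditioning set.
{Education} does not satisfy the backdoor criterion.

No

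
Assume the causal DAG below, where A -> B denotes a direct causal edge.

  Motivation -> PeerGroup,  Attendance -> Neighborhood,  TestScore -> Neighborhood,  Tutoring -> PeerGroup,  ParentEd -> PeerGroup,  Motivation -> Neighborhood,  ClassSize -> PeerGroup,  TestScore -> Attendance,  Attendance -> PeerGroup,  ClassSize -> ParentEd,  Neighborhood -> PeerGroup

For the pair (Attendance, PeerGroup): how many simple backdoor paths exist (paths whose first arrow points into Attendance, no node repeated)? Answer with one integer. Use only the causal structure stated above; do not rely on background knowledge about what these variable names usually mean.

A backdoor path from Attendance to PeerGroup is any simple undirected path whose first edge points into Attendance (i.e. leaves Attendance via a parent).
Parents of Attendance: {TestScore}.
Enumerating:
  P1: Attendance <- TestScore -> Neighborhood <- Motivation -> PeerGroup
  P2: Attendance <- TestScore -> Neighborhood -> PeerGroup
That exhausts the simple backdoor paths. Count: 2.

2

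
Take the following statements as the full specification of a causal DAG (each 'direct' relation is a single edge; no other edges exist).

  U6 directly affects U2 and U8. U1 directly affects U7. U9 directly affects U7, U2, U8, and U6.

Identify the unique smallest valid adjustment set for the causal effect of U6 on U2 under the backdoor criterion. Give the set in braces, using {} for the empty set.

{U9}

Variables eligible for adjustment (non-descendants of U6, excluding U6 and U2): {U1, U7, U9}.
Backdoor paths from U6 to U2:
  P1: U6 <- U9 -> U2
The empty set is not sufficient: P1 (U6 <- U9 -> U2) has no collider blocking it and no conditioned non-collider, so it is open.
Try {U9}:
  P1: blocked at fork node U9 ∈ conditioning set.
{U9} contains no descendant of U6 and blocks every backdoor path.
No other singleton works — e.g. {U1} leaves P1 open — so {U9} is the unique smallest valid adjustment set.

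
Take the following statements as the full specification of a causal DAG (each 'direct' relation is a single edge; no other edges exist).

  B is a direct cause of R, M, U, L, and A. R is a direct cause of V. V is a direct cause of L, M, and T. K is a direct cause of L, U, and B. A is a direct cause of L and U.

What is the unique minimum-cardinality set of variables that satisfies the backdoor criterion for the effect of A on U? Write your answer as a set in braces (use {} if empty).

{B}

Variables eligible for adjustment (non-descendants of A, excluding A and U): {B, K, M, R, T, V}.
Backdoor paths from A to U:
  P1: A <- B <- K -> U
  P2: A <- B -> R -> V -> L <- K -> U
  P3: A <- B -> U
  P4: A <- B -> L <- K -> U
  P5: A <- B -> M <- V -> L <- K -> U
The empty set is not sufficient: P1 (A <- B <- K -> U) has no collider blocking it and no conditioned non-collider, so it is open.
Try {B}:
  P1: blocked at chain node B ∈ conditioning set.
  P2: blocked at fork node B ∈ conditioning set.
  P3: blocked at fork node B ∈ conditioning set.
  P4: blocked at fork node B ∈ conditioning set.
  P5: blocked at fork node B ∈ conditioning set.
{B} contains no descendant of A and blocks every backdoor path.
No other singleton works — e.g. {K} leaves P3 open — so {B} is the unique smallest valid adjustment set.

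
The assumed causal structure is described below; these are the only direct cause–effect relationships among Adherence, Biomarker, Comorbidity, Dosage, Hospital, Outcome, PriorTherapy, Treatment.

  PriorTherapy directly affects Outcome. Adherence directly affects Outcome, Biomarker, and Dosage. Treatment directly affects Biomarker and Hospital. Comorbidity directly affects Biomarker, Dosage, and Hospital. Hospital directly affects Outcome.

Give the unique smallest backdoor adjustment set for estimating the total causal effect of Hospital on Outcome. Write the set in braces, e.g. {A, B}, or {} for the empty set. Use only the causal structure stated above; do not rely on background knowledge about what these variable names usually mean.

Variables eligible for adjustment (non-descendants of Hospital, excluding Hospital and Outcome): {Adherence, Biomarker, Comorbidity, Dosage, PriorTherapy, Treatment}.
Backdoor paths from Hospital to Outcome:
  P1: Hospital <- Comorbidity -> Biomarker <- Adherence -> Outcome
  P2: Hospital <- Comorbidity -> Dosage <- Adherence -> Outcome
  P3: Hospital <- Treatment -> Biomarker <- Comorbidity -> Dosage <- Adherence -> Outcome
  P4: Hospital <- Treatment -> Biomarker <- Adherence -> Outcome
Each backdoor path contains an unconditioned collider, so every path is already blocked with the empty conditioning set:
  P1: blocked at collider Biomarker (neither it nor any descendant is in the conditioning set).
  P2: blocked at collider Dosage (neither it nor any descendant is in the conditioning set).
  P3: blocked at collider Biomarker (neither it nor any descendant is in the conditioning set).
  P4: blocked at collider Biomarker (neither it nor any descendant is in the conditioning set).
The empty set is therefore the unique smallest valid set.

{}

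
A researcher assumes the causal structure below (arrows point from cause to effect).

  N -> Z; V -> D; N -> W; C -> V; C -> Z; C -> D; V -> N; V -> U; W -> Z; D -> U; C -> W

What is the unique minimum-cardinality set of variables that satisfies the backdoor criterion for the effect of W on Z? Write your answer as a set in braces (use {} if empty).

{C, N}

Variables eligible for adjustment (non-descendants of W, excluding W and Z): {C, D, N, U, V}.
Backdoor paths from W to Z:
  P1: W <- C -> V -> N -> Z
  P2: W <- C -> D <- V -> N -> Z
  P3: W <- C -> D -> U <- V -> N -> Z
  P4: W <- C -> Z
  P5: W <- N <- V <- C -> Z
  P6: W <- N <- V -> D <- C -> Z
  P7: W <- N <- V -> U <- D <- C -> Z
  P8: W <- N -> Z
The empty set is not sufficient: P1 (W <- C -> V -> N -> Z) has no collider blocking it and no conditioned non-collider, so it is open.
Try {C, N}:
  P1: blocked at fork node C ∈ conditioning set.
  P2: blocked at fork node C ∈ conditioning set.
  P3: blocked at fork node C ∈ conditioning set.
  P4: blocked at fork node C ∈ conditioning set.
  P5: blocked at chain node N ∈ conditioning set.
  P6: blocked at chain node N ∈ conditioning set.
  P7: blocked at chain node N ∈ conditioning set.
  P8: blocked at fork node N ∈ conditioning set.
{C, N} contains no descendant of W and blocks every backdoor path.
Every element of {C, N} is needed (dropping C leaves P4 open; dropping N leaves P8 open), so no proper subset is valid.
Among all size-2 subsets of the eligible variables, only {C, N} blocks every backdoor path, so it is the unique smallest valid adjustment set.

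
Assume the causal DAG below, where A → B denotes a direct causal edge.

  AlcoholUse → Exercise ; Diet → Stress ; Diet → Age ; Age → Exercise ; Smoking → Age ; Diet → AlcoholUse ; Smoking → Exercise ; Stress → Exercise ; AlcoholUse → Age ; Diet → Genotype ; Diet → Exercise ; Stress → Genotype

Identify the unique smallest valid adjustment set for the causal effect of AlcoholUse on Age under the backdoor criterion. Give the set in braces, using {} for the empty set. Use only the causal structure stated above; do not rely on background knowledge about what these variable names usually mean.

{Diet}

Variables eligible for adjustment (non-descendants of AlcoholUse, excluding AlcoholUse and Age): {Diet, Genotype, Smoking, Stress}.
Backdoor paths from AlcoholUse to Age:
  P1: AlcoholUse <- Diet -> Stress -> Exercise <- Smoking -> Age
  P2: AlcoholUse <- Diet -> Stress -> Exercise <- Age
  P3: AlcoholUse <- Diet -> Genotype <- Stress -> Exercise <- Smoking -> Age
  P4: AlcoholUse <- Diet -> Genotype <- Stress -> Exercise <- Age
  P5: AlcoholUse <- Diet -> Age
  P6: AlcoholUse <- Diet -> Exercise <- Smoking -> Age
  P7: AlcoholUse <- Diet -> Exercise <- Age
The empty set is not sufficient: P5 (AlcoholUse <- Diet -> Age) has no collider blocking it and no conditioned non-collider, so it is open.
Try {Diet}:
  P1: blocked at fork node Diet ∈ conditioning set.
  P2: blocked at fork node Diet ∈ conditioning set.
  P3: blocked at fork node Diet ∈ conditioning set.
  P4: blocked at fork node Diet ∈ conditioning set.
  P5: blocked at fork node Diet ∈ conditioning set.
  P6: blocked at fork node Diet ∈ conditioning set.
  P7: blocked at fork node Diet ∈ conditioning set.
{Diet} contains no descendant of AlcoholUse and blocks every backdoor path.
No other singleton works — e.g. {Stress} leaves P5 open — so {Diet} is the unique smallest valid adjustment set.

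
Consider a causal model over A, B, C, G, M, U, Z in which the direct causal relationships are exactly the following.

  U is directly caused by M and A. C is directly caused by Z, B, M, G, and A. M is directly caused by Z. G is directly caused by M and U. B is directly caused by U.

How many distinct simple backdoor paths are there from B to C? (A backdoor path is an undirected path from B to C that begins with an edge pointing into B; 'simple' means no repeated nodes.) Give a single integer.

A backdoor path from B to C is any simple undirected path whose first edge points into B (i.e. leaves B via a parent).
Parents of B: {U}.
Enumerating:
  P1: B <- U <- A -> C
  P2: B <- U <- M <- Z -> C
  P3: B <- U <- M -> G -> C
  P4: B <- U <- M -> C
  P5: B <- U -> G <- M <- Z -> C
  P6: B <- U -> G <- M -> C
  P7: B <- U -> G -> C
That exhausts the simple backdoor paths. Count: 7.

7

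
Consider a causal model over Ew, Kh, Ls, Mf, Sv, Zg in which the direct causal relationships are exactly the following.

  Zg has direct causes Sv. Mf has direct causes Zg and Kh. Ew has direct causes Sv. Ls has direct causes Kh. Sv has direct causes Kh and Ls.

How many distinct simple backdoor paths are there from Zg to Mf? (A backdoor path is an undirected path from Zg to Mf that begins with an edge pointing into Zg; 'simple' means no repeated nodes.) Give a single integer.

A backdoor path from Zg to Mf is any simple undirected path whose first edge points into Zg (i.e. leaves Zg via a parent).
Parents of Zg: {Sv}.
Enumerating:
  P1: Zg <- Sv <- Kh -> Mf
  P2: Zg <- Sv <- Ls <- Kh -> Mf
That exhausts the simple backdoor paths. Count: 2.

2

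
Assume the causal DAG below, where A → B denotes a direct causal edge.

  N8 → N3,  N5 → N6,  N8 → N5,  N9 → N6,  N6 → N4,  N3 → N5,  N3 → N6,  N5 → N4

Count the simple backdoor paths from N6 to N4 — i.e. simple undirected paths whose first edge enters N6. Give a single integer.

A backdoor path from N6 to N4 is any simple undirected path whose first edge points into N6 (i.e. leaves N6 via a parent).
Parents of N6: {N3, N5, N9}.
Enumerating:
  P1: N6 <- N3 <- N8 -> N5 -> N4
  P2: N6 <- N3 -> N5 -> N4
  P3: N6 <- N5 -> N4
That exhausts the simple backdoor paths. Count: 3.

3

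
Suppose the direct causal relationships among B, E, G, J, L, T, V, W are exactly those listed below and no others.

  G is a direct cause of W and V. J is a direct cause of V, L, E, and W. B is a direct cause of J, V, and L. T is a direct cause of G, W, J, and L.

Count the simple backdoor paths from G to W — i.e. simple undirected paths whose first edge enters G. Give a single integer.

5

A backdoor path from G to W is any simple undirected path whose first edge points into G (i.e. leaves G via a parent).
Parents of G: {T}.
Enumerating:
  P1: G <- T -> J -> W
  P2: G <- T -> L <- B -> J -> W
  P3: G <- T -> L <- B -> V <- J -> W
  P4: G <- T -> L <- J -> W
  P5: G <- T -> W
That exhausts the simple backdoor paths. Count: 5.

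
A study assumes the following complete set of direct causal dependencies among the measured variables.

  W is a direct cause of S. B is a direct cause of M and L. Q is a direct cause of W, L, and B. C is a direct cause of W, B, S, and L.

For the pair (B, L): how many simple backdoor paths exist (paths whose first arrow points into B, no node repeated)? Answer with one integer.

A backdoor path from B to L is any simple undirected path whose first edge points into B (i.e. leaves B via a parent).
Parents of B: {C, Q}.
Enumerating:
  P1: B <- C -> W <- Q -> L
  P2: B <- C -> S <- W <- Q -> L
  P3: B <- C -> L
  P4: B <- Q -> W <- C -> L
  P5: B <- Q -> W -> S <- C -> L
  P6: B <- Q -> L
That exhausts the simple backdoor paths. Count: 6.

6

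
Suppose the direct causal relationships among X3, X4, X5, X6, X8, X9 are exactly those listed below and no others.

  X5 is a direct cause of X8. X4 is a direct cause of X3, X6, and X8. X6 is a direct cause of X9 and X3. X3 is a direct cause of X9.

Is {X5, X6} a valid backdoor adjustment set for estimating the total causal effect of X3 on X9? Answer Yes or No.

Yes

Backdoor paths from X3 to X9 (paths whose first edge points into X3):
  P1: X3 <- X4 -> X6 -> X9
  P2: X3 <- X6 -> X9
Condition 1 (no descendant of X3 in the set): holds — descendants of X3 are {X9}; none are in {X5, X6}.
Condition 2 (every backdoor path blocked by {X5, X6}):
  P1: blocked at chain node X6 ∈ conditioning set.
  P2: blocked at fork node X6 ∈ conditioning set.
{X5, X6} satisfies the backdoor criterion.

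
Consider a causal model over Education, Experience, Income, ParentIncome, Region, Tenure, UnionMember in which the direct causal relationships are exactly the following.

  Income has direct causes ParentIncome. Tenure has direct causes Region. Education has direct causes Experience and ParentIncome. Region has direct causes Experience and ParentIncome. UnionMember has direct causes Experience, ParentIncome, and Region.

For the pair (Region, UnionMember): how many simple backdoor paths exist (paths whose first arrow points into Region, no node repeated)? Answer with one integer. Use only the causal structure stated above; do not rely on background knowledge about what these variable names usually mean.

4

A backdoor path from Region to UnionMember is any simple undirected path whose first edge points into Region (i.e. leaves Region via a parent).
Parents of Region: {Experience, ParentIncome}.
Enumerating:
  P1: Region <- ParentIncome -> Education <- Experience -> UnionMember
  P2: Region <- ParentIncome -> UnionMember
  P3: Region <- Experience -> Education <- ParentIncome -> UnionMember
  P4: Region <- Experience -> UnionMember
That exhausts the simple backdoor paths. Count: 4.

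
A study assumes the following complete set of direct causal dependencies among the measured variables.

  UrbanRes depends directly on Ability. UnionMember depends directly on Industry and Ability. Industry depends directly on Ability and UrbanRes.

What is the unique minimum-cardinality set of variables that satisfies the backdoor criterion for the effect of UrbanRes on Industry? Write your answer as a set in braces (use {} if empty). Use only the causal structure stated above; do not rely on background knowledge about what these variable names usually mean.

{Ability}

Variables eligible for adjustment (non-descendants of UrbanRes, excluding UrbanRes and Industry): {Ability}.
Backdoor paths from UrbanRes to Industry:
  P1: UrbanRes <- Ability -> Industry
  P2: UrbanRes <- Ability -> UnionMember <- Industry
The empty set is not sufficient: P1 (UrbanRes <- Ability -> Industry) has no collider blocking it and no conditioned non-collider, so it is open.
Try {Ability}:
  P1: blocked at fork node Ability ∈ conditioning set.
  P2: blocked at fork node Ability ∈ conditioning set.
{Ability} contains no descendant of UrbanRes and blocks every backdoor path.
{Ability} is the unique smallest valid adjustment set.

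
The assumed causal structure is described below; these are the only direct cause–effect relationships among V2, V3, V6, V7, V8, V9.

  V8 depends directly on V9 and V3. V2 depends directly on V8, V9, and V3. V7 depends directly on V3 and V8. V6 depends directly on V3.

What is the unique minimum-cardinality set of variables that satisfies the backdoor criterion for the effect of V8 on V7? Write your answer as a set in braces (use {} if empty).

{V3}

Variables eligible for adjustment (non-descendants of V8, excluding V8 and V7): {V3, V6, V9}.
Backdoor paths from V8 to V7:
  P1: V8 <- V9 -> V2 <- V3 -> V7
  P2: V8 <- V3 -> V7
The empty set is not sufficient: P2 (V8 <- V3 -> V7) has no collider blocking it and no conditioned non-collider, so it is open.
Try {V3}:
  P1: blocked at collider V2 (neither it nor any descendant is in the conditioning set).
  P2: blocked at fork node V3 ∈ conditioning set.
{V3} contains no descendant of V8 and blocks every backdoor path.
No other singleton works — e.g. {V9} leaves P2 open — so {V3} is the unique smallest valid adjustment set.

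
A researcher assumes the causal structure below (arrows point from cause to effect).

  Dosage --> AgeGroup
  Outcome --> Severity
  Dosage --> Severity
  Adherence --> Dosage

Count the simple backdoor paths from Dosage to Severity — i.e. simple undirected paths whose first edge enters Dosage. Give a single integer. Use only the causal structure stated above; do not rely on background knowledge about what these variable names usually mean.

A backdoor path from Dosage to Severity is any simple undirected path whose first edge points into Dosage (i.e. leaves Dosage via a parent).
Parents of Dosage: {Adherence}.
No simple path from any parent of Dosage reaches Severity without revisiting Dosage, so there are no backdoor paths.

0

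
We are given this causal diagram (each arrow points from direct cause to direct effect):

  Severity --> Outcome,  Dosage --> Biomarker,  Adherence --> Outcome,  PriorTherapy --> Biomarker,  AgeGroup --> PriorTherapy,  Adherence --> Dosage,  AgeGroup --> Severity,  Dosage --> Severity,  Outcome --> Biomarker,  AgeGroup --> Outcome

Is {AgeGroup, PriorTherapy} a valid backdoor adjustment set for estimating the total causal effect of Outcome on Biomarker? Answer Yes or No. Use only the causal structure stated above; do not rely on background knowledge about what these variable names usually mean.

Backdoor paths from Outcome to Biomarker (paths whose first edge points into Outcome):
  P1: Outcome <- Adherence -> Dosage -> Severity <- AgeGroup -> PriorTherapy -> Biomarker
  P2: Outcome <- Adherence -> Dosage -> Biomarker
  P3: Outcome <- AgeGroup -> Severity <- Dosage -> Biomarker
  P4: Outcome <- AgeGroup -> PriorTherapy -> Biomarker
  P5: Outcome <- Severity <- Dosage -> Biomarker
  P6: Outcome <- Severity <- AgeGroup -> PriorTherapy -> Biomarker
Condition 1 (no descendant of Outcome in the set): holds — descendants of Outcome are {Biomarker}; none are in {AgeGroup, PriorTherapy}.
Condition 2 (every backdoor path blocked by {AgeGroup, PriorTherapy}):
  P1: blocked at collider Severity (neither it nor any descendant is in the conditioning set).
  P2: open — no interior node is in the conditioning set.
  P3: blocked at fork node AgeGroup ∈ conditioning set.
  P4: blocked at fork node AgeGroup ∈ conditioning set.
  P5: open — no interior node is in the conditioning set.
  P6: blocked at fork node AgeGroup ∈ conditioning set.
{AgeGroup, PriorTherapy} does not satisfy the backdoor criterion.

No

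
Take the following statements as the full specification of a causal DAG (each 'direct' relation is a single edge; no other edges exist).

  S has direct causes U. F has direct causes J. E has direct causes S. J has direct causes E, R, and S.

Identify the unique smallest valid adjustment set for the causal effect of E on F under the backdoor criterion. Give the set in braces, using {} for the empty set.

{S}

Variables eligible for adjustment (non-descendants of E, excluding E and F): {R, S, U}.
Backdoor paths from E to F:
  P1: E <- S -> J -> F
The empty set is not sufficient: P1 (E <- S -> J -> F) has no collider blocking it and no conditioned non-collider, so it is open.
Try {S}:
  P1: blocked at fork node S ∈ conditioning set.
{S} contains no descendant of E and blocks every backdoor path.
No other singleton works — e.g. {R} leaves P1 open — so {S} is the unique smallest valid adjustment set.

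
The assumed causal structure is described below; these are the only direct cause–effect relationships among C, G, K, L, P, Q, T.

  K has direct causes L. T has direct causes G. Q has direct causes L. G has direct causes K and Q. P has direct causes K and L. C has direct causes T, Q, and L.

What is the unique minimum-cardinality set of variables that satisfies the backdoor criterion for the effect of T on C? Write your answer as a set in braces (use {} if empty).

{G}

Variables eligible for adjustment (non-descendants of T, excluding T and C): {G, K, L, P, Q}.
Backdoor paths from T to C:
  P1: T <- G <- Q <- L -> C
  P2: T <- G <- Q -> C
  P3: T <- G <- K <- L -> Q -> C
  P4: T <- G <- K <- L -> C
  P5: T <- G <- K -> P <- L -> Q -> C
  P6: T <- G <- K -> P <- L -> C
The empty set is not sufficient: P1 (T <- G <- Q <- L -> C) has no collider blocking it and no conditioned non-collider, so it is open.
Try {G}:
  P1: blocked at chain node G ∈ conditioning set.
  P2: blocked at chain node G ∈ conditioning set.
  P3: blocked at chain node G ∈ conditioning set.
  P4: blocked at chain node G ∈ conditioning set.
  P5: blocked at chain node G ∈ conditioning set.
  P6: blocked at chain node G ∈ conditioning set.
{G} contains no descendant of T and blocks every backdoor path.
No other singleton works — e.g. {L} leaves P2 open — so {G} is the unique smallest valid adjustment set.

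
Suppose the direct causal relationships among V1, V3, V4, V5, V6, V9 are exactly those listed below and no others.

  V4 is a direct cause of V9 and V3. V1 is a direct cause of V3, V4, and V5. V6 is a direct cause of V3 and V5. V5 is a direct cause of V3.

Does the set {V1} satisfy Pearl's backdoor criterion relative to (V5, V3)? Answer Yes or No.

No

Backdoor paths from V5 to V3 (paths whose first edge points into V5):
  P1: V5 <- V1 -> V4 -> V3
  P2: V5 <- V1 -> V3
  P3: V5 <- V6 -> V3
Condition 1 (no descendant of V5 in the set): holds — descendants of V5 are {V3}; none are in {V1}.
Condition 2 (every backdoor path blocked by {V1}):
  P1: blocked at fork node V1 ∈ conditioning set.
  P2: blocked at fork node V1 ∈ conditioning set.
  P3: open — no interior node is in the conditioning set.
{V1} does not satisfy the backdoor criterion.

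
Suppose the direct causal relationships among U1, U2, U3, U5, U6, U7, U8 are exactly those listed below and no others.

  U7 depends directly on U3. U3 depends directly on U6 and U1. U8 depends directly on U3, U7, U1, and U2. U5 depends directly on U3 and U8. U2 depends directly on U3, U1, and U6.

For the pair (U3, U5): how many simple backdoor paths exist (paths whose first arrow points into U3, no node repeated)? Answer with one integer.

4

A backdoor path from U3 to U5 is any simple undirected path whose first edge points into U3 (i.e. leaves U3 via a parent).
Parents of U3: {U1, U6}.
Enumerating:
  P1: U3 <- U6 -> U2 <- U1 -> U8 -> U5
  P2: U3 <- U6 -> U2 -> U8 -> U5
  P3: U3 <- U1 -> U2 -> U8 -> U5
  P4: U3 <- U1 -> U8 -> U5
That exhausts the simple backdoor paths. Count: 4.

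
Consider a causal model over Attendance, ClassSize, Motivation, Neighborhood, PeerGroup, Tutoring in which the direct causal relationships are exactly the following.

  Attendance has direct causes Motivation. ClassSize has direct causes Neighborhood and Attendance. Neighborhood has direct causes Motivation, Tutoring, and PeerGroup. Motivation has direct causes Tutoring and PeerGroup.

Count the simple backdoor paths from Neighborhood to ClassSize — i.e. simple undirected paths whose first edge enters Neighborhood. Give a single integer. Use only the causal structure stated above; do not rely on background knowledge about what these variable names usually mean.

A backdoor path from Neighborhood to ClassSize is any simple undirected path whose first edge points into Neighborhood (i.e. leaves Neighborhood via a parent).
Parents of Neighborhood: {Motivation, PeerGroup, Tutoring}.
Enumerating:
  P1: Neighborhood <- PeerGroup -> Motivation -> Attendance -> ClassSize
  P2: Neighborhood <- Tutoring -> Motivation -> Attendance -> ClassSize
  P3: Neighborhood <- Motivation -> Attendance -> ClassSize
That exhausts the simple backdoor paths. Count: 3.

3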